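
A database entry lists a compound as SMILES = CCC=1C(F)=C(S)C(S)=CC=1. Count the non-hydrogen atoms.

Every atom symbol written in the SMILES (organic subset) is one heavy atom; implicit H are not written.
Heavy atoms by element → C:8, F:1, S:2.
Total: 11.

11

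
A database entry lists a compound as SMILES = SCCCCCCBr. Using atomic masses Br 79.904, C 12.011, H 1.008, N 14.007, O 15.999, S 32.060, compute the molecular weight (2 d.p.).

197.13 g/mol

First, the molecular formula is C6H13BrS (counting implicit H from valence).
  Br: 1 × 79.904 = 79.904
  C: 6 × 12.011 = 72.066
  H: 13 × 1.008 = 13.104
  S: 1 × 32.060 = 32.060
Sum: 1×79.904 + 6×12.011 + 13×1.008 + 1×32.060 = 197.134 → 197.13 g/mol.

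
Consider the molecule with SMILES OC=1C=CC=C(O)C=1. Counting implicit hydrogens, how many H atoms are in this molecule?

Walk through each heavy atom and fill implicit hydrogens from standard valence (C 4, N 3, O 2, S 2, halogen 1):
  atom 1: O, bond orders sum to 1 (valence 2) → 1 H
  atom 2: C, bond orders sum to 4 (valence 4) → 0 H
  atom 3: C, bond orders sum to 3 (valence 4) → 1 H
  atom 4: C, bond orders sum to 3 (valence 4) → 1 H
  atom 5: C, bond orders sum to 3 (valence 4) → 1 H
  atom 6: C, bond orders sum to 4 (valence 4) → 0 H
  atom 7: O, bond orders sum to 1 (valence 2) → 1 H
  atom 8: C, bond orders sum to 3 (valence 4) → 1 H
Total hydrogens: 6.

6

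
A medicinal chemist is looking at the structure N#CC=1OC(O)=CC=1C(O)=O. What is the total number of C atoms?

6

Count every carbon token in the SMILES (each C, including those in ring-closure positions and inside branches).
Carbon count: 6.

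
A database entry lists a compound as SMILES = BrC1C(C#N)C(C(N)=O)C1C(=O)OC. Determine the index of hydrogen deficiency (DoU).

5

Degree of unsaturation = (number of rings) + (number of π bonds).
Ring closures in the SMILES: 1.
π bonds: 2 double bonds (each 1 DoU), 1 triple bond (each 2 DoU) → 4 DoU from unsaturation.
Total DoU = 1 + 4 = 5.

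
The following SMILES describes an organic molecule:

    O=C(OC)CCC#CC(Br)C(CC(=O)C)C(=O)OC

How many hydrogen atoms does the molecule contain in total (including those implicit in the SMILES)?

Walk through each heavy atom and fill implicit hydrogens from standard valence (C 4, N 3, O 2, S 2, halogen 1):
  atom 1: O, bond orders sum to 2 (valence 2) → 0 H
  atom 2: C, bond orders sum to 4 (valence 4) → 0 H
  atom 3: O, bond orders sum to 2 (valence 2) → 0 H
  atom 4: C, bond orders sum to 1 (valence 4) → 3 H
  atom 5: C, bond orders sum to 2 (valence 4) → 2 H
  atom 6: C, bond orders sum to 2 (valence 4) → 2 H
  atom 7: C, bond orders sum to 4 (valence 4) → 0 H
  atom 8: C, bond orders sum to 4 (valence 4) → 0 H
  atom 9: C, bond orders sum to 3 (valence 4) → 1 H
  atom 10: Br (halogen, monovalent) → 0 H
  atom 11: C, bond orders sum to 3 (valence 4) → 1 H
  atom 12: C, bond orders sum to 2 (valence 4) → 2 H
  atom 13: C, bond orders sum to 4 (valence 4) → 0 H
  atom 14: O, bond orders sum to 2 (valence 2) → 0 H
  atom 15: C, bond orders sum to 1 (valence 4) → 3 H
  atom 16: C, bond orders sum to 4 (valence 4) → 0 H
  atom 17: O, bond orders sum to 2 (valence 2) → 0 H
  atom 18: O, bond orders sum to 2 (valence 2) → 0 H
  atom 19: C, bond orders sum to 1 (valence 4) → 3 H
Total hydrogens: 17.

17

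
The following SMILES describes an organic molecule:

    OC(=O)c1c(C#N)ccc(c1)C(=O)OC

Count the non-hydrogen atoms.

Every atom symbol written in the SMILES (organic subset) is one heavy atom; implicit H are not written.
Heavy atoms by element → C:10, N:1, O:4.
Total: 15.

15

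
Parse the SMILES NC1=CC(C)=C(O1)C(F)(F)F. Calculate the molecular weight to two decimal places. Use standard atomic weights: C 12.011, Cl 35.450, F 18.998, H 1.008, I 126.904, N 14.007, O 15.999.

First, the molecular formula is C6H6F3NO (counting implicit H from valence).
  C: 6 × 12.011 = 72.066
  F: 3 × 18.998 = 56.994
  H: 6 × 1.008 = 6.048
  N: 1 × 14.007 = 14.007
  O: 1 × 15.999 = 15.999
Sum: 6×12.011 + 3×18.998 + 6×1.008 + 1×14.007 + 1×15.999 = 165.114 → 165.11 g/mol.

165.11 g/mol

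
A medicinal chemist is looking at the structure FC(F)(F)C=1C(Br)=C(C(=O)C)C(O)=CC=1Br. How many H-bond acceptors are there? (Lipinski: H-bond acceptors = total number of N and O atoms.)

2

N atoms: 0; O atoms: 2.
Lipinski HBA = 0 + 2 = 2.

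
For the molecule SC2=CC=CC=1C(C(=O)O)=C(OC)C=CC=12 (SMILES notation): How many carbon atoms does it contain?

12

Count every carbon token in the SMILES (each C, including those in ring-closure positions and inside branches).
Carbon count: 12.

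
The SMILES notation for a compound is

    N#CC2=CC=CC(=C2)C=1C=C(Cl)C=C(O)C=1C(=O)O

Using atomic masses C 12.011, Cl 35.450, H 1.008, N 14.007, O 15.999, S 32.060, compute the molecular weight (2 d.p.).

First, the molecular formula is C14H8ClNO3 (counting implicit H from valence).
  C: 14 × 12.011 = 168.154
  Cl: 1 × 35.450 = 35.450
  H: 8 × 1.008 = 8.064
  N: 1 × 14.007 = 14.007
  O: 3 × 15.999 = 47.997
Sum: 14×12.011 + 1×35.450 + 8×1.008 + 1×14.007 + 3×15.999 = 273.672 → 273.67 g/mol.

273.67 g/mol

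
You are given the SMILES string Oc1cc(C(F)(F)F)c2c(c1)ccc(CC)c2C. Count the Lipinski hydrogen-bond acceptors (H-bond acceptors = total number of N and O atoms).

N atoms: 0; O atoms: 1.
Lipinski HBA = 0 + 1 = 1.

1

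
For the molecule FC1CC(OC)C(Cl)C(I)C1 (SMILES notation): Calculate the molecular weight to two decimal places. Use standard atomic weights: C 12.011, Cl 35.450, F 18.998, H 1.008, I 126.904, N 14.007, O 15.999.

First, the molecular formula is C7H11ClFIO (counting implicit H from valence).
  C: 7 × 12.011 = 84.077
  Cl: 1 × 35.450 = 35.450
  F: 1 × 18.998 = 18.998
  H: 11 × 1.008 = 11.088
  I: 1 × 126.904 = 126.904
  O: 1 × 15.999 = 15.999
Sum: 7×12.011 + 1×35.450 + 1×18.998 + 11×1.008 + 1×126.904 + 1×15.999 = 292.516 → 292.52 g/mol.

292.52 g/mol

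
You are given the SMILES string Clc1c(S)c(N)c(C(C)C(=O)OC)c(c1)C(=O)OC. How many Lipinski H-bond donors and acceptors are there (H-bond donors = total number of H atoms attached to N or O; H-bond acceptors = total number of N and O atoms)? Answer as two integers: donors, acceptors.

Donors: find every N or O and count the H atoms it carries.
  atom 6 (N): bond orders sum to 1 → 2 H
  atom 11 (O): bond orders sum to 2 → 0 H
  atom 12 (O): bond orders sum to 2 → 0 H
  atom 17 (O): bond orders sum to 2 → 0 H
  atom 18 (O): bond orders sum to 2 → 0 H
Lipinski HBD = 2.
Acceptors: N atoms = 1, O atoms = 4 → HBA = 5.

2, 5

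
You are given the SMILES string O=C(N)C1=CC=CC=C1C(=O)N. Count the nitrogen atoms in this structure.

Scan the SMILES for N atoms (remember two-letter symbols like Cl and Br are single atoms).
Nitrogen count: 2.

2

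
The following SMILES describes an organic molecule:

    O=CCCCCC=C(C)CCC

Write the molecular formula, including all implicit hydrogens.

Walk through each heavy atom and fill implicit hydrogens from standard valence (C 4, N 3, O 2, S 2, halogen 1):
  atom 1: O, bond orders sum to 2 (valence 2) → 0 H
  atom 2: C, bond orders sum to 3 (valence 4) → 1 H
  atom 3: C, bond orders sum to 2 (valence 4) → 2 H
  atom 4: C, bond orders sum to 2 (valence 4) → 2 H
  atom 5: C, bond orders sum to 2 (valence 4) → 2 H
  atom 6: C, bond orders sum to 2 (valence 4) → 2 H
  atom 7: C, bond orders sum to 3 (valence 4) → 1 H
  atom 8: C, bond orders sum to 4 (valence 4) → 0 H
  atom 9: C, bond orders sum to 1 (valence 4) → 3 H
  atom 10: C, bond orders sum to 2 (valence 4) → 2 H
  atom 11: C, bond orders sum to 2 (valence 4) → 2 H
  atom 12: C, bond orders sum to 1 (valence 4) → 3 H
Totals → C:11, H:20, O:1.
In Hill order: C11H20O.

C11H20O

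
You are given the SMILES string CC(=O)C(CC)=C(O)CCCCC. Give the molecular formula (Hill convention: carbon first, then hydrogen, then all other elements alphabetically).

Walk through each heavy atom and fill implicit hydrogens from standard valence (C 4, N 3, O 2, S 2, halogen 1):
  atom 1: C, bond orders sum to 1 (valence 4) → 3 H
  atom 2: C, bond orders sum to 4 (valence 4) → 0 H
  atom 3: O, bond orders sum to 2 (valence 2) → 0 H
  atom 4: C, bond orders sum to 4 (valence 4) → 0 H
  atom 5: C, bond orders sum to 2 (valence 4) → 2 H
  atom 6: C, bond orders sum to 1 (valence 4) → 3 H
  atom 7: C, bond orders sum to 4 (valence 4) → 0 H
  atom 8: O, bond orders sum to 1 (valence 2) → 1 H
  atom 9: C, bond orders sum to 2 (valence 4) → 2 H
  atom 10: C, bond orders sum to 2 (valence 4) → 2 H
  atom 11: C, bond orders sum to 2 (valence 4) → 2 H
  atom 12: C, bond orders sum to 2 (valence 4) → 2 H
  atom 13: C, bond orders sum to 1 (valence 4) → 3 H
Totals → C:11, H:20, O:2.

C11H20O2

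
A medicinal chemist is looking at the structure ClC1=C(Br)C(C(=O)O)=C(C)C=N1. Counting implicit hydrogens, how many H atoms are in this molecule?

Walk through each heavy atom and fill implicit hydrogens from standard valence (C 4, N 3, O 2, S 2, halogen 1):
  atom 1: Cl (halogen, monovalent) → 0 H
  atom 2: C, bond orders sum to 4 (valence 4) → 0 H
  atom 3: C, bond orders sum to 4 (valence 4) → 0 H
  atom 4: Br (halogen, monovalent) → 0 H
  atom 5: C, bond orders sum to 4 (valence 4) → 0 H
  atom 6: C, bond orders sum to 4 (valence 4) → 0 H
  atom 7: O, bond orders sum to 2 (valence 2) → 0 H
  atom 8: O, bond orders sum to 1 (valence 2) → 1 H
  atom 9: C, bond orders sum to 4 (valence 4) → 0 H
  atom 10: C, bond orders sum to 1 (valence 4) → 3 H
  atom 11: C, bond orders sum to 3 (valence 4) → 1 H
  atom 12: N, bond orders sum to 3 (valence 3) → 0 H
Total hydrogens: 5.

5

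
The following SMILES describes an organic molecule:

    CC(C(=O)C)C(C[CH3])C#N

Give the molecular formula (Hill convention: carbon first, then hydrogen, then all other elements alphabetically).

C8H13NO

Walk through each heavy atom and fill implicit hydrogens from standard valence (C 4, N 3, O 2, S 2, halogen 1):
  atom 1: C, bond orders sum to 1 (valence 4) → 3 H
  atom 2: C, bond orders sum to 3 (valence 4) → 1 H
  atom 3: C, bond orders sum to 4 (valence 4) → 0 H
  atom 4: O, bond orders sum to 2 (valence 2) → 0 H
  atom 5: C, bond orders sum to 1 (valence 4) → 3 H
  atom 6: C, bond orders sum to 3 (valence 4) → 1 H
  atom 7: C, bond orders sum to 2 (valence 4) → 2 H
  atom 8: C with explicit H count 3
  atom 9: C, bond orders sum to 4 (valence 4) → 0 H
  atom 10: N, bond orders sum to 3 (valence 3) → 0 H
Totals → C:8, H:13, N:1, O:1.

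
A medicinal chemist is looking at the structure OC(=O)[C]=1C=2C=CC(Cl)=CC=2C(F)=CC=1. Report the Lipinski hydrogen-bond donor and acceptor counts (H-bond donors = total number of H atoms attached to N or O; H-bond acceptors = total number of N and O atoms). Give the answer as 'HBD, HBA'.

1, 2

Donors: find every N or O and count the H atoms it carries.
  atom 1 (O): bond orders sum to 1 → 1 H
  atom 3 (O): bond orders sum to 2 → 0 H
Lipinski HBD = 1.
Acceptors: N atoms = 0, O atoms = 2 → HBA = 2.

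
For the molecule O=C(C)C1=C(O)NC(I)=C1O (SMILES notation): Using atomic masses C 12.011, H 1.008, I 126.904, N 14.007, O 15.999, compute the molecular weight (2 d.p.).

267.02 g/mol

First, the molecular formula is C6H6INO3 (counting implicit H from valence).
  C: 6 × 12.011 = 72.066
  H: 6 × 1.008 = 6.048
  I: 1 × 126.904 = 126.904
  N: 1 × 14.007 = 14.007
  O: 3 × 15.999 = 47.997
Sum: 6×12.011 + 6×1.008 + 1×126.904 + 1×14.007 + 3×15.999 = 267.022 → 267.02 g/mol.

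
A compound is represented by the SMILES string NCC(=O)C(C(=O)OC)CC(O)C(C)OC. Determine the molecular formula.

C10H19NO5

Walk through each heavy atom and fill implicit hydrogens from standard valence (C 4, N 3, O 2, S 2, halogen 1):
  atom 1: N, bond orders sum to 1 (valence 3) → 2 H
  atom 2: C, bond orders sum to 2 (valence 4) → 2 H
  atom 3: C, bond orders sum to 4 (valence 4) → 0 H
  atom 4: O, bond orders sum to 2 (valence 2) → 0 H
  atom 5: C, bond orders sum to 3 (valence 4) → 1 H
  atom 6: C, bond orders sum to 4 (valence 4) → 0 H
  atom 7: O, bond orders sum to 2 (valence 2) → 0 H
  atom 8: O, bond orders sum to 2 (valence 2) → 0 H
  atom 9: C, bond orders sum to 1 (valence 4) → 3 H
  atom 10: C, bond orders sum to 2 (valence 4) → 2 H
  atom 11: C, bond orders sum to 3 (valence 4) → 1 H
  atom 12: O, bond orders sum to 1 (valence 2) → 1 H
  atom 13: C, bond orders sum to 3 (valence 4) → 1 H
  atom 14: C, bond orders sum to 1 (valence 4) → 3 H
  atom 15: O, bond orders sum to 2 (valence 2) → 0 H
  atom 16: C, bond orders sum to 1 (valence 4) → 3 H
Totals → C:10, H:19, N:1, O:5.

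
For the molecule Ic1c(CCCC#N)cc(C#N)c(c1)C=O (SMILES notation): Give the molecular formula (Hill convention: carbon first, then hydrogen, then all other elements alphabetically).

C12H9IN2O

Walk through each heavy atom and fill implicit hydrogens from standard valence (C 4, N 3, O 2, S 2, halogen 1); for lowercase aromatic atoms, an aromatic c carries 1 H when it has two neighbours and 0 H with three, and aromatic n carries 0 H:
  atom 1: I (halogen, monovalent) → 0 H
  atom 2: aromatic c, 3 neighbours → 0 H
  atom 3: aromatic c, 3 neighbours → 0 H
  atom 4: C, bond orders sum to 2 (valence 4) → 2 H
  atom 5: C, bond orders sum to 2 (valence 4) → 2 H
  atom 6: C, bond orders sum to 2 (valence 4) → 2 H
  atom 7: C, bond orders sum to 4 (valence 4) → 0 H
  atom 8: N, bond orders sum to 3 (valence 3) → 0 H
  atom 9: aromatic c, 2 neighbours → 1 H
  atom 10: aromatic c, 3 neighbours → 0 H
  atom 11: C, bond orders sum to 4 (valence 4) → 0 H
  atom 12: N, bond orders sum to 3 (valence 3) → 0 H
  atom 13: aromatic c, 3 neighbours → 0 H
  atom 14: aromatic c, 2 neighbours → 1 H
  atom 15: C, bond orders sum to 3 (valence 4) → 1 H
  atom 16: O, bond orders sum to 2 (valence 2) → 0 H
Totals → C:12, H:9, I:1, N:2, O:1.
In Hill order: C12H9IN2O.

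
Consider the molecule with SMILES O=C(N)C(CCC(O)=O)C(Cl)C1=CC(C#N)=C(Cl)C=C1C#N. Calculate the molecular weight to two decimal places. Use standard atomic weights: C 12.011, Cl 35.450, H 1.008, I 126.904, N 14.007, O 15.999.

First, the molecular formula is C14H11Cl2N3O3 (counting implicit H from valence).
  C: 14 × 12.011 = 168.154
  Cl: 2 × 35.450 = 70.900
  H: 11 × 1.008 = 11.088
  N: 3 × 14.007 = 42.021
  O: 3 × 15.999 = 47.997
Sum: 14×12.011 + 2×35.450 + 11×1.008 + 3×14.007 + 3×15.999 = 340.160 → 340.16 g/mol.

340.16 g/mol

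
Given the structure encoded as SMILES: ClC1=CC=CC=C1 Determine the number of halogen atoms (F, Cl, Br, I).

1

Halogen atoms appear at heavy-atom position 1 (1×Cl).
Halogen count: 1.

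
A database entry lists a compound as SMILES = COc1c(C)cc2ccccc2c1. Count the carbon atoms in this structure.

12

Count every carbon token in the SMILES (each C, including those in ring-closure positions and inside branches).
Carbon count: 12.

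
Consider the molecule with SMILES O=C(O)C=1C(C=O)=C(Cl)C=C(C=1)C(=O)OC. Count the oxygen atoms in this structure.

5

Scan the SMILES for O atoms (remember two-letter symbols like Cl and Br are single atoms).
Oxygen count: 5.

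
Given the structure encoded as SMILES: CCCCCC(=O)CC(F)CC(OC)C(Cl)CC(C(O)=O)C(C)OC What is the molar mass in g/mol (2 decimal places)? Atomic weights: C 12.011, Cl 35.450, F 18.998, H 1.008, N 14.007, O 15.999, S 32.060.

First, the molecular formula is C18H32ClFO5 (counting implicit H from valence).
  C: 18 × 12.011 = 216.198
  Cl: 1 × 35.450 = 35.450
  F: 1 × 18.998 = 18.998
  H: 32 × 1.008 = 32.256
  O: 5 × 15.999 = 79.995
Sum: 18×12.011 + 1×35.450 + 1×18.998 + 32×1.008 + 5×15.999 = 382.897 → 382.90 g/mol.

382.90 g/mol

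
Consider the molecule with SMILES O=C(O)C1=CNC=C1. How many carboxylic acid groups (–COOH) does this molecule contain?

The carboxylic acid motif appears at heavy-atom position 2 in the SMILES.
Carboxylic acid count: 1.

1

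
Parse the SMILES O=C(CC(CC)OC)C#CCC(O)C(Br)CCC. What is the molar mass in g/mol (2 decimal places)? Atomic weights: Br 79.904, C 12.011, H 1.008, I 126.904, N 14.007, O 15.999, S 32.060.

319.24 g/mol

First, the molecular formula is C14H23BrO3 (counting implicit H from valence).
  Br: 1 × 79.904 = 79.904
  C: 14 × 12.011 = 168.154
  H: 23 × 1.008 = 23.184
  O: 3 × 15.999 = 47.997
Sum: 1×79.904 + 14×12.011 + 23×1.008 + 3×15.999 = 319.239 → 319.24 g/mol.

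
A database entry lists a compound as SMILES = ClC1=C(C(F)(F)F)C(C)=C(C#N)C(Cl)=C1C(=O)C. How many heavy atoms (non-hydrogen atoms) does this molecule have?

Every atom symbol written in the SMILES (organic subset) is one heavy atom; implicit H are not written.
Heavy atoms by element → C:11, Cl:2, F:3, N:1, O:1.
Total: 18.

18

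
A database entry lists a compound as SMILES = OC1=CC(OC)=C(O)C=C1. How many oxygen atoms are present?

Scan the SMILES for O atoms (remember two-letter symbols like Cl and Br are single atoms).
Oxygen count: 3.

3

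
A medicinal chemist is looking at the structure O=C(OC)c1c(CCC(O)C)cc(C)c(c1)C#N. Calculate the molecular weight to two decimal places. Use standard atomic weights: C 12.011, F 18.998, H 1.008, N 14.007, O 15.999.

247.29 g/mol

First, the molecular formula is C14H17NO3 (counting implicit H from valence).
  C: 14 × 12.011 = 168.154
  H: 17 × 1.008 = 17.136
  N: 1 × 14.007 = 14.007
  O: 3 × 15.999 = 47.997
Sum: 14×12.011 + 17×1.008 + 1×14.007 + 3×15.999 = 247.294 → 247.29 g/mol.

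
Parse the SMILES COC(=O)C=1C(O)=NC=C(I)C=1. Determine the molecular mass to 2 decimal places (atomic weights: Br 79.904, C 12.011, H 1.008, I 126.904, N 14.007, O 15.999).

279.03 g/mol

First, the molecular formula is C7H6INO3 (counting implicit H from valence).
  C: 7 × 12.011 = 84.077
  H: 6 × 1.008 = 6.048
  I: 1 × 126.904 = 126.904
  N: 1 × 14.007 = 14.007
  O: 3 × 15.999 = 47.997
Sum: 7×12.011 + 6×1.008 + 1×126.904 + 1×14.007 + 3×15.999 = 279.033 → 279.03 g/mol.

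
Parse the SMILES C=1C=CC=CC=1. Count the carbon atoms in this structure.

6

Count every carbon token in the SMILES (each C, including those in ring-closure positions and inside branches).
Carbon count: 6.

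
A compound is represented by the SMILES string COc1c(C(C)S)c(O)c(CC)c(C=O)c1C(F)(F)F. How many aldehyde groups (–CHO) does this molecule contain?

1

The aldehyde motif appears at heavy-atom position 14 in the SMILES.
Other groups present: 1 ether, 1 hydroxyl, 1 thiol.
Aldehyde count: 1.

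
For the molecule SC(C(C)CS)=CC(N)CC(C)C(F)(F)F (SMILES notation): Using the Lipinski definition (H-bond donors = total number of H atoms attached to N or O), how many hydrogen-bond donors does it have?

2

Donors: find every N or O and count the H atoms it carries.
  atom 9 (N): bond orders sum to 1 → 2 H
Lipinski HBD = 2.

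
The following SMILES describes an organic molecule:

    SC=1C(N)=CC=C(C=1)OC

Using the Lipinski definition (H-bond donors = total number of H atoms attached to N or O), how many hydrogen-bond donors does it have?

2

Donors: find every N or O and count the H atoms it carries.
  atom 4 (N): bond orders sum to 1 → 2 H
  atom 9 (O): bond orders sum to 2 → 0 H
Lipinski HBD = 2.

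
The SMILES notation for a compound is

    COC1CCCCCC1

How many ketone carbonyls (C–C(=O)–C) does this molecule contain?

Scan the SMILES for the ketone motif — none present.
Groups that are present: 1 ether.

0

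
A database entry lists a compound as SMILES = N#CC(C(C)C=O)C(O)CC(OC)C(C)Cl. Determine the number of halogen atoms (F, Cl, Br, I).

1

Halogen atoms appear at heavy-atom position 16 (1×Cl).
Other groups present: 1 aldehyde, 1 ether, 1 hydroxyl, 1 nitrile.
Halogen count: 1.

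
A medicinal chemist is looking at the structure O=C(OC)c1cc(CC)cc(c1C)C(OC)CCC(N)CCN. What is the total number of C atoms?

Count every carbon token in the SMILES (each C, including those in ring-closure positions and inside branches).
Carbon count: 18.

18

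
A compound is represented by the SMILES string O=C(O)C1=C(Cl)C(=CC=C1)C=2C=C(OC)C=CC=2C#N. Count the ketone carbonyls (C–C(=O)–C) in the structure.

0

Scan the SMILES for the ketone motif — none present.
Groups that are present: 1 carboxylic acid, 1 ether, 1 nitrile.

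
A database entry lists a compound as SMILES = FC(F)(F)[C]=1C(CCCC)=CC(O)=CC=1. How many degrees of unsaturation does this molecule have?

4

Degree of unsaturation = (number of rings) + (number of π bonds).
Ring closures in the SMILES: 1.
π bonds: 3 double bonds (each 1 DoU) → 3 DoU from unsaturation.
Total DoU = 1 + 3 = 4.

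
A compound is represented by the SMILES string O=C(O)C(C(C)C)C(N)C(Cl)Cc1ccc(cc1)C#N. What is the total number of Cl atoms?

Scan the SMILES for Cl atoms (remember two-letter symbols like Cl and Br are single atoms).
Chlorine count: 1.

1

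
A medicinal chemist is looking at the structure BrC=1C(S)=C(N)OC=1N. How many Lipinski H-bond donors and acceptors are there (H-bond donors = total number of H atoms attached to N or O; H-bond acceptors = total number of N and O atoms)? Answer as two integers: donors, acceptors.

4, 3

Donors: find every N or O and count the H atoms it carries.
  atom 6 (N): bond orders sum to 1 → 2 H
  atom 7 (O): bond orders sum to 2 → 0 H
  atom 9 (N): bond orders sum to 1 → 2 H
Lipinski HBD = 4.
Acceptors: N atoms = 2, O atoms = 1 → HBA = 3.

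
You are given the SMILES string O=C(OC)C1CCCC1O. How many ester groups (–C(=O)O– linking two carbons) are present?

1

The ester motif appears at heavy-atom position 2 in the SMILES.
Other groups present: 1 hydroxyl.
Ester count: 1.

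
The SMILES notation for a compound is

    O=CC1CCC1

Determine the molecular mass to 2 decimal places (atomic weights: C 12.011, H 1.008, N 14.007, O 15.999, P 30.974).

First, the molecular formula is C5H8O (counting implicit H from valence).
  C: 5 × 12.011 = 60.055
  H: 8 × 1.008 = 8.064
  O: 1 × 15.999 = 15.999
Sum: 5×12.011 + 8×1.008 + 1×15.999 = 84.118 → 84.12 g/mol.

84.12 g/mol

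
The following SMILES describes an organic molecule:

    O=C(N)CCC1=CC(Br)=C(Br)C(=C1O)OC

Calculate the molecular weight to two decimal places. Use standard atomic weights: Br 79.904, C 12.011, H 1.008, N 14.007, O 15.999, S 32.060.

353.01 g/mol

First, the molecular formula is C10H11Br2NO3 (counting implicit H from valence).
  Br: 2 × 79.904 = 159.808
  C: 10 × 12.011 = 120.110
  H: 11 × 1.008 = 11.088
  N: 1 × 14.007 = 14.007
  O: 3 × 15.999 = 47.997
Sum: 2×79.904 + 10×12.011 + 11×1.008 + 1×14.007 + 3×15.999 = 353.010 → 353.01 g/mol.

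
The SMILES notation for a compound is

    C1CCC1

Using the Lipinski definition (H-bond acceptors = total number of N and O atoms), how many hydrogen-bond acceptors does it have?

N atoms: 0; O atoms: 0.
Lipinski HBA = 0 + 0 = 0.

0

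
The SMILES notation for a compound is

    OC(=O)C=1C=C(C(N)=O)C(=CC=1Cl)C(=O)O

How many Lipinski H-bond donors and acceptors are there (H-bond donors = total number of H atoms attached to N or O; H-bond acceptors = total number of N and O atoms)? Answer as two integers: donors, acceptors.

Donors: find every N or O and count the H atoms it carries.
  atom 1 (O): bond orders sum to 1 → 1 H
  atom 3 (O): bond orders sum to 2 → 0 H
  atom 8 (N): bond orders sum to 1 → 2 H
  atom 9 (O): bond orders sum to 2 → 0 H
  atom 15 (O): bond orders sum to 2 → 0 H
  atom 16 (O): bond orders sum to 1 → 1 H
Lipinski HBD = 4.
Acceptors: N atoms = 1, O atoms = 5 → HBA = 6.

4, 6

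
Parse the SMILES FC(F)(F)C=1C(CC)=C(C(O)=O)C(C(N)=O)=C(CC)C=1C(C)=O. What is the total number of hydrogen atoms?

Walk through each heavy atom and fill implicit hydrogens from standard valence (C 4, N 3, O 2, S 2, halogen 1):
  atom 1: F (halogen, monovalent) → 0 H
  atom 2: C, bond orders sum to 4 (valence 4) → 0 H
  atom 3: F (halogen, monovalent) → 0 H
  atom 4: F (halogen, monovalent) → 0 H
  atom 5: C, bond orders sum to 4 (valence 4) → 0 H
  atom 6: C, bond orders sum to 4 (valence 4) → 0 H
  atom 7: C, bond orders sum to 2 (valence 4) → 2 H
  atom 8: C, bond orders sum to 1 (valence 4) → 3 H
  atom 9: C, bond orders sum to 4 (valence 4) → 0 H
  atom 10: C, bond orders sum to 4 (valence 4) → 0 H
  atom 11: O, bond orders sum to 1 (valence 2) → 1 H
  atom 12: O, bond orders sum to 2 (valence 2) → 0 H
  atom 13: C, bond orders sum to 4 (valence 4) → 0 H
  atom 14: C, bond orders sum to 4 (valence 4) → 0 H
  atom 15: N, bond orders sum to 1 (valence 3) → 2 H
  atom 16: O, bond orders sum to 2 (valence 2) → 0 H
  atom 17: C, bond orders sum to 4 (valence 4) → 0 H
  atom 18: C, bond orders sum to 2 (valence 4) → 2 H
  atom 19: C, bond orders sum to 1 (valence 4) → 3 H
  atom 20: C, bond orders sum to 4 (valence 4) → 0 H
  atom 21: C, bond orders sum to 4 (valence 4) → 0 H
  atom 22: C, bond orders sum to 1 (valence 4) → 3 H
  atom 23: O, bond orders sum to 2 (valence 2) → 0 H
Total hydrogens: 16.

16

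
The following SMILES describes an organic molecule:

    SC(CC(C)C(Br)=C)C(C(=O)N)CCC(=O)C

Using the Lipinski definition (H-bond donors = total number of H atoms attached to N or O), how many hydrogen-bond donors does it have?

2

Donors: find every N or O and count the H atoms it carries.
  atom 11 (O): bond orders sum to 2 → 0 H
  atom 12 (N): bond orders sum to 1 → 2 H
  atom 16 (O): bond orders sum to 2 → 0 H
Lipinski HBD = 2.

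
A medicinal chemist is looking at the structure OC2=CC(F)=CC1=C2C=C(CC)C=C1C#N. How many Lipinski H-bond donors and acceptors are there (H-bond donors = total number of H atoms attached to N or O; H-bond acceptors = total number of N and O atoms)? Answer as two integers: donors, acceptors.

1, 2

Donors: find every N or O and count the H atoms it carries.
  atom 1 (O): bond orders sum to 1 → 1 H
  atom 16 (N): bond orders sum to 3 → 0 H
Lipinski HBD = 1.
Acceptors: N atoms = 1, O atoms = 1 → HBA = 2.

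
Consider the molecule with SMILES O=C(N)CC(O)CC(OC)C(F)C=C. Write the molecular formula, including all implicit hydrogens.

C9H16FNO3

Walk through each heavy atom and fill implicit hydrogens from standard valence (C 4, N 3, O 2, S 2, halogen 1):
  atom 1: O, bond orders sum to 2 (valence 2) → 0 H
  atom 2: C, bond orders sum to 4 (valence 4) → 0 H
  atom 3: N, bond orders sum to 1 (valence 3) → 2 H
  atom 4: C, bond orders sum to 2 (valence 4) → 2 H
  atom 5: C, bond orders sum to 3 (valence 4) → 1 H
  atom 6: O, bond orders sum to 1 (valence 2) → 1 H
  atom 7: C, bond orders sum to 2 (valence 4) → 2 H
  atom 8: C, bond orders sum to 3 (valence 4) → 1 H
  atom 9: O, bond orders sum to 2 (valence 2) → 0 H
  atom 10: C, bond orders sum to 1 (valence 4) → 3 H
  atom 11: C, bond orders sum to 3 (valence 4) → 1 H
  atom 12: F (halogen, monovalent) → 0 H
  atom 13: C, bond orders sum to 3 (valence 4) → 1 H
  atom 14: C, bond orders sum to 2 (valence 4) → 2 H
Totals → C:9, H:16, F:1, N:1, O:3.
In Hill order: C9H16FNO3.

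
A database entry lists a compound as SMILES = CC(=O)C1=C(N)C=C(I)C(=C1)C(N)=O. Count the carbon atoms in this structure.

Count every carbon token in the SMILES (each C, including those in ring-closure positions and inside branches).
Carbon count: 9.

9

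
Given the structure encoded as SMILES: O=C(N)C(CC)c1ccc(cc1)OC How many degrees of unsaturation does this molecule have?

5

Molecular formula: C11H15NO2.
DoU = (2C + 2 + N − H − X) / 2, where X is the halogen count and O/S are ignored.
    = (2·11 + 2 + 1 − 15 − 0) / 2 = 10 / 2 = 5.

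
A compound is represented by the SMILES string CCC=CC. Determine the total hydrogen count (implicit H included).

10

Walk through each heavy atom and fill implicit hydrogens from standard valence (C 4, N 3, O 2, S 2, halogen 1):
  atom 1: C, bond orders sum to 1 (valence 4) → 3 H
  atom 2: C, bond orders sum to 2 (valence 4) → 2 H
  atom 3: C, bond orders sum to 3 (valence 4) → 1 H
  atom 4: C, bond orders sum to 3 (valence 4) → 1 H
  atom 5: C, bond orders sum to 1 (valence 4) → 3 H
Total hydrogens: 10.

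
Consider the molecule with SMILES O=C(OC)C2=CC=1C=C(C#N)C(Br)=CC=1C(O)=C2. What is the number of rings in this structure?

In SMILES, each pair of matching ring-closure digits denotes one ring-closing bond; the number of such bonds equals the number of independent rings.
Ring-closure bonds here: 2.

2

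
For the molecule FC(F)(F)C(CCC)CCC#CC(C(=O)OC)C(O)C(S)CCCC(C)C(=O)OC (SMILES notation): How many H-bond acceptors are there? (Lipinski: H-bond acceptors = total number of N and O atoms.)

5

N atoms: 0; O atoms: 5.
Lipinski HBA = 0 + 5 = 5.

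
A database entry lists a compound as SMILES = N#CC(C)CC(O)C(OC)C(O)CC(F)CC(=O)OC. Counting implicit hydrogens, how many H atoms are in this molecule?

22

Walk through each heavy atom and fill implicit hydrogens from standard valence (C 4, N 3, O 2, S 2, halogen 1):
  atom 1: N, bond orders sum to 3 (valence 3) → 0 H
  atom 2: C, bond orders sum to 4 (valence 4) → 0 H
  atom 3: C, bond orders sum to 3 (valence 4) → 1 H
  atom 4: C, bond orders sum to 1 (valence 4) → 3 H
  atom 5: C, bond orders sum to 2 (valence 4) → 2 H
  atom 6: C, bond orders sum to 3 (valence 4) → 1 H
  atom 7: O, bond orders sum to 1 (valence 2) → 1 H
  atom 8: C, bond orders sum to 3 (valence 4) → 1 H
  atom 9: O, bond orders sum to 2 (valence 2) → 0 H
  atom 10: C, bond orders sum to 1 (valence 4) → 3 H
  atom 11: C, bond orders sum to 3 (valence 4) → 1 H
  atom 12: O, bond orders sum to 1 (valence 2) → 1 H
  atom 13: C, bond orders sum to 2 (valence 4) → 2 H
  atom 14: C, bond orders sum to 3 (valence 4) → 1 H
  atom 15: F (halogen, monovalent) → 0 H
  atom 16: C, bond orders sum to 2 (valence 4) → 2 H
  atom 17: C, bond orders sum to 4 (valence 4) → 0 H
  atom 18: O, bond orders sum to 2 (valence 2) → 0 H
  atom 19: O, bond orders sum to 2 (valence 2) → 0 H
  atom 20: C, bond orders sum to 1 (valence 4) → 3 H
Total hydrogens: 22.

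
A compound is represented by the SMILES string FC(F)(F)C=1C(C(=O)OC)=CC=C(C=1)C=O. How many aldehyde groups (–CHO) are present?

The aldehyde motif appears at heavy-atom position 15 in the SMILES.
Other groups present: 1 ester.
Aldehyde count: 1.

1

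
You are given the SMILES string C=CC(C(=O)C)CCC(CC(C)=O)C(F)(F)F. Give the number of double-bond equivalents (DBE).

3

Degree of unsaturation = (number of rings) + (number of π bonds).
Ring closures in the SMILES: 0.
π bonds: 3 double bonds (each 1 DoU) → 3 DoU from unsaturation.
Total DoU = 0 + 3 = 3.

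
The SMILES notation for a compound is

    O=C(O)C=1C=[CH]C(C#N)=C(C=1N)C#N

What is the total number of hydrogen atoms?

5

Walk through each heavy atom and fill implicit hydrogens from standard valence (C 4, N 3, O 2, S 2, halogen 1):
  atom 1: O, bond orders sum to 2 (valence 2) → 0 H
  atom 2: C, bond orders sum to 4 (valence 4) → 0 H
  atom 3: O, bond orders sum to 1 (valence 2) → 1 H
  atom 4: C, bond orders sum to 4 (valence 4) → 0 H
  atom 5: C, bond orders sum to 3 (valence 4) → 1 H
  atom 6: C with explicit H count 1
  atom 7: C, bond orders sum to 4 (valence 4) → 0 H
  atom 8: C, bond orders sum to 4 (valence 4) → 0 H
  atom 9: N, bond orders sum to 3 (valence 3) → 0 H
  atom 10: C, bond orders sum to 4 (valence 4) → 0 H
  atom 11: C, bond orders sum to 4 (valence 4) → 0 H
  atom 12: N, bond orders sum to 1 (valence 3) → 2 H
  atom 13: C, bond orders sum to 4 (valence 4) → 0 H
  atom 14: N, bond orders sum to 3 (valence 3) → 0 H
Total hydrogens: 5.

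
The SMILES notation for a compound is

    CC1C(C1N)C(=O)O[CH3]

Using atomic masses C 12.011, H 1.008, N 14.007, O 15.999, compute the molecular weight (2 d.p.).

129.16 g/mol

First, the molecular formula is C6H11NO2 (counting implicit H from valence).
  C: 6 × 12.011 = 72.066
  H: 11 × 1.008 = 11.088
  N: 1 × 14.007 = 14.007
  O: 2 × 15.999 = 31.998
Sum: 6×12.011 + 11×1.008 + 1×14.007 + 2×15.999 = 129.159 → 129.16 g/mol.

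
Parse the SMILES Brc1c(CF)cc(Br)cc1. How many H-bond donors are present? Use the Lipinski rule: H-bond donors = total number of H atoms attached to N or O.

Donors: find every N or O and count the H atoms it carries.
  (no N or O atoms present)
Lipinski HBD = 0.

0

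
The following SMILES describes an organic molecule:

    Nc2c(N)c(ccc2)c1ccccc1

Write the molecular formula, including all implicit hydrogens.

Walk through each heavy atom and fill implicit hydrogens from standard valence (C 4, N 3, O 2, S 2, halogen 1); for lowercase aromatic atoms, an aromatic c carries 1 H when it has two neighbours and 0 H with three, and aromatic n carries 0 H:
  atom 1: N, bond orders sum to 1 (valence 3) → 2 H
  atom 2: aromatic c, 3 neighbours → 0 H
  atom 3: aromatic c, 3 neighbours → 0 H
  atom 4: N, bond orders sum to 1 (valence 3) → 2 H
  atom 5: aromatic c, 3 neighbours → 0 H
  atom 6: aromatic c, 2 neighbours → 1 H
  atom 7: aromatic c, 2 neighbours → 1 H
  atom 8: aromatic c, 2 neighbours → 1 H
  atom 9: aromatic c, 3 neighbours → 0 H
  atom 10: aromatic c, 2 neighbours → 1 H
  atom 11: aromatic c, 2 neighbours → 1 H
  atom 12: aromatic c, 2 neighbours → 1 H
  atom 13: aromatic c, 2 neighbours → 1 H
  atom 14: aromatic c, 2 neighbours → 1 H
Totals → C:12, H:12, N:2.

C12H12N2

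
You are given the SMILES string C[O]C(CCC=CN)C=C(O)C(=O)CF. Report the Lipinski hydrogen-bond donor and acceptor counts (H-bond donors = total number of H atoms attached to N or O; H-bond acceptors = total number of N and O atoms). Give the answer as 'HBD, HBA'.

Donors: find every N or O and count the H atoms it carries.
  atom 2 (O): bond orders sum to 2 → 0 H
  atom 8 (N): bond orders sum to 1 → 2 H
  atom 11 (O): bond orders sum to 1 → 1 H
  atom 13 (O): bond orders sum to 2 → 0 H
Lipinski HBD = 3.
Acceptors: N atoms = 1, O atoms = 3 → HBA = 4.

3, 4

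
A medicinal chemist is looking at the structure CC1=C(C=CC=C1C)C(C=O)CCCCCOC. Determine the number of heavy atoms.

18

Every atom symbol written in the SMILES (organic subset) is one heavy atom; implicit H are not written.
Heavy atoms by element → C:16, O:2.
Total: 18.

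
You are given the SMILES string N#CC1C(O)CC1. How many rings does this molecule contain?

In SMILES, each pair of matching ring-closure digits denotes one ring-closing bond; the number of such bonds equals the number of independent rings.
Ring-closure bonds here: 1.

1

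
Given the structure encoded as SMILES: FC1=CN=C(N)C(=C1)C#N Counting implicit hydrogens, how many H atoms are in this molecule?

4

Walk through each heavy atom and fill implicit hydrogens from standard valence (C 4, N 3, O 2, S 2, halogen 1):
  atom 1: F (halogen, monovalent) → 0 H
  atom 2: C, bond orders sum to 4 (valence 4) → 0 H
  atom 3: C, bond orders sum to 3 (valence 4) → 1 H
  atom 4: N, bond orders sum to 3 (valence 3) → 0 H
  atom 5: C, bond orders sum to 4 (valence 4) → 0 H
  atom 6: N, bond orders sum to 1 (valence 3) → 2 H
  atom 7: C, bond orders sum to 4 (valence 4) → 0 H
  atom 8: C, bond orders sum to 3 (valence 4) → 1 H
  atom 9: C, bond orders sum to 4 (valence 4) → 0 H
  atom 10: N, bond orders sum to 3 (valence 3) → 0 H
Total hydrogens: 4.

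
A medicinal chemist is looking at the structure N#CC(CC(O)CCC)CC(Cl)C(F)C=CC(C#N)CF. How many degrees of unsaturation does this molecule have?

Molecular formula: C15H21ClF2N2O.
DoU = (2C + 2 + N − H − X) / 2, where X is the halogen count and O/S are ignored.
    = (2·15 + 2 + 2 − 21 − 3) / 2 = 10 / 2 = 5.

5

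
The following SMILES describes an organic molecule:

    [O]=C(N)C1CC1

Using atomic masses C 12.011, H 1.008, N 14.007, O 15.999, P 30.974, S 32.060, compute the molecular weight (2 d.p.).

First, the molecular formula is C4H7NO (counting implicit H from valence).
  C: 4 × 12.011 = 48.044
  H: 7 × 1.008 = 7.056
  N: 1 × 14.007 = 14.007
  O: 1 × 15.999 = 15.999
Sum: 4×12.011 + 7×1.008 + 1×14.007 + 1×15.999 = 85.106 → 85.11 g/mol.

85.11 g/mol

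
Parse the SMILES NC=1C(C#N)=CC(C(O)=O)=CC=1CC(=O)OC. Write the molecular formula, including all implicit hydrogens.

Walk through each heavy atom and fill implicit hydrogens from standard valence (C 4, N 3, O 2, S 2, halogen 1):
  atom 1: N, bond orders sum to 1 (valence 3) → 2 H
  atom 2: C, bond orders sum to 4 (valence 4) → 0 H
  atom 3: C, bond orders sum to 4 (valence 4) → 0 H
  atom 4: C, bond orders sum to 4 (valence 4) → 0 H
  atom 5: N, bond orders sum to 3 (valence 3) → 0 H
  atom 6: C, bond orders sum to 3 (valence 4) → 1 H
  atom 7: C, bond orders sum to 4 (valence 4) → 0 H
  atom 8: C, bond orders sum to 4 (valence 4) → 0 H
  atom 9: O, bond orders sum to 1 (valence 2) → 1 H
  atom 10: O, bond orders sum to 2 (valence 2) → 0 H
  atom 11: C, bond orders sum to 3 (valence 4) → 1 H
  atom 12: C, bond orders sum to 4 (valence 4) → 0 H
  atom 13: C, bond orders sum to 2 (valence 4) → 2 H
  atom 14: C, bond orders sum to 4 (valence 4) → 0 H
  atom 15: O, bond orders sum to 2 (valence 2) → 0 H
  atom 16: O, bond orders sum to 2 (valence 2) → 0 H
  atom 17: C, bond orders sum to 1 (valence 4) → 3 H
Totals → C:11, H:10, N:2, O:4.

C11H10N2O4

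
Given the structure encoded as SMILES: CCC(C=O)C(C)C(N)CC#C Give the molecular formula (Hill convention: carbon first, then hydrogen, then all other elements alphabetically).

C10H17NO

Walk through each heavy atom and fill implicit hydrogens from standard valence (C 4, N 3, O 2, S 2, halogen 1):
  atom 1: C, bond orders sum to 1 (valence 4) → 3 H
  atom 2: C, bond orders sum to 2 (valence 4) → 2 H
  atom 3: C, bond orders sum to 3 (valence 4) → 1 H
  atom 4: C, bond orders sum to 3 (valence 4) → 1 H
  atom 5: O, bond orders sum to 2 (valence 2) → 0 H
  atom 6: C, bond orders sum to 3 (valence 4) → 1 H
  atom 7: C, bond orders sum to 1 (valence 4) → 3 H
  atom 8: C, bond orders sum to 3 (valence 4) → 1 H
  atom 9: N, bond orders sum to 1 (valence 3) → 2 H
  atom 10: C, bond orders sum to 2 (valence 4) → 2 H
  atom 11: C, bond orders sum to 4 (valence 4) → 0 H
  atom 12: C, bond orders sum to 3 (valence 4) → 1 H
Totals → C:10, H:17, N:1, O:1.
In Hill order: C10H17NO.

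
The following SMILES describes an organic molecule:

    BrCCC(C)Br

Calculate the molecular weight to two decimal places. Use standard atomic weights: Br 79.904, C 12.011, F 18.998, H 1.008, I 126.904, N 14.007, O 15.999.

215.92 g/mol

First, the molecular formula is C4H8Br2 (counting implicit H from valence).
  Br: 2 × 79.904 = 159.808
  C: 4 × 12.011 = 48.044
  H: 8 × 1.008 = 8.064
Sum: 2×79.904 + 4×12.011 + 8×1.008 = 215.916 → 215.92 g/mol.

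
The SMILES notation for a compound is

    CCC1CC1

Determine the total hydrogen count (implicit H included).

Walk through each heavy atom and fill implicit hydrogens from standard valence (C 4, N 3, O 2, S 2, halogen 1):
  atom 1: C, bond orders sum to 1 (valence 4) → 3 H
  atom 2: C, bond orders sum to 2 (valence 4) → 2 H
  atom 3: C, bond orders sum to 3 (valence 4) → 1 H
  atom 4: C, bond orders sum to 2 (valence 4) → 2 H
  atom 5: C, bond orders sum to 2 (valence 4) → 2 H
Total hydrogens: 10.

10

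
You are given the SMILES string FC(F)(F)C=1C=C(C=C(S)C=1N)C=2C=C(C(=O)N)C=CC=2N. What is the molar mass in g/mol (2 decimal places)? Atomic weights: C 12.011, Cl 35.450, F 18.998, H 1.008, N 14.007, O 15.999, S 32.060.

327.32 g/mol

First, the molecular formula is C14H12F3N3OS (counting implicit H from valence).
  C: 14 × 12.011 = 168.154
  F: 3 × 18.998 = 56.994
  H: 12 × 1.008 = 12.096
  N: 3 × 14.007 = 42.021
  O: 1 × 15.999 = 15.999
  S: 1 × 32.060 = 32.060
Sum: 14×12.011 + 3×18.998 + 12×1.008 + 3×14.007 + 1×15.999 + 1×32.060 = 327.324 → 327.32 g/mol.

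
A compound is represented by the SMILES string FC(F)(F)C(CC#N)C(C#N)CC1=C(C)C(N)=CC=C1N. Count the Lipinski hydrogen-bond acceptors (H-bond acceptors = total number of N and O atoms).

4

N atoms: 4; O atoms: 0.
Lipinski HBA = 4 + 0 = 4.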